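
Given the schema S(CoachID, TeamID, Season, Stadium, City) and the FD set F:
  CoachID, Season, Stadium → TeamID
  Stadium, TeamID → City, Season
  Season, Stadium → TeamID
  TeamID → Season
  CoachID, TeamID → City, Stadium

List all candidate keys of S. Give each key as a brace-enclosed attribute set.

{CoachID} never appears on the right of any FD, so every key must include it.
Closure of {CoachID, TeamID} is {City, CoachID, Season, Stadium, TeamID}, the whole schema; {CoachID, TeamID} is a candidate key.
Closure of {CoachID, Season, Stadium} is {City, CoachID, Season, Stadium, TeamID}, the whole schema; {CoachID, Season, Stadium} is a candidate key.
Any other superkey properly contains one of these, so there are no further candidate keys.

{CoachID, Season, Stadium}, {CoachID, TeamID}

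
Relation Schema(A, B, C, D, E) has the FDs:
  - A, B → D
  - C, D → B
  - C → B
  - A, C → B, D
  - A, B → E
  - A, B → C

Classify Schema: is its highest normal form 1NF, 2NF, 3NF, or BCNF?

3NF

Candidate keys: {A, B}, {A, C}. Prime attributes: {A, B, C}.
For C, D → B we have {C, D}⁺ = {B, C, D}; {C, D} is not a superkey, so BCNF fails.
Since {B} ⊆ prime attributes and every other non-superkey FD also has a prime right side, the schema is in 3NF.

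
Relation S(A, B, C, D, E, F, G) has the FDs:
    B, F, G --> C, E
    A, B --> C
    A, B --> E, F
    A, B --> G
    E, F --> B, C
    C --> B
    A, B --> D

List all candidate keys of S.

Attributes never on any right-hand side: {A} — every candidate key must contain it.
{A, B}⁺ = {A, B, C, D, E, F, G}, which is every attribute, so {A, B} is a candidate key.
{A, C}⁺ = {A, B, C, D, E, F, G}, which is every attribute, so {A, C} is a candidate key.
{A, E, F}⁺ = {A, B, C, D, E, F, G}, which is every attribute, so {A, E, F} is a candidate key.
No proper subset of any of these is a key, and no other minimal superkey exists.

{A, B}, {A, C}, {A, E, F}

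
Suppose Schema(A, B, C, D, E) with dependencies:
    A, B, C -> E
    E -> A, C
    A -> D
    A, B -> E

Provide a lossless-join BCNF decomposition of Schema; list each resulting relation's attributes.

Candidate keys of the original relation: {A, B}, {B, E}.
{A, B, C, D, E}: {E} determines {A, C, D, E} here but is not a superkey — split on E -> A, C, D, giving {A, C, D, E} and {B, E}.
{A, C, D, E}: {A} determines {A, D} here but is not a superkey — split on A -> D, giving {A, D} and {A, C, E}.
{A, D}: every determinant is a superkey — BCNF.
{A, C, E}: every determinant is a superkey — BCNF.
{B, E}: every determinant is a superkey — BCNF.

{A, C, E}; {A, D}; {B, E}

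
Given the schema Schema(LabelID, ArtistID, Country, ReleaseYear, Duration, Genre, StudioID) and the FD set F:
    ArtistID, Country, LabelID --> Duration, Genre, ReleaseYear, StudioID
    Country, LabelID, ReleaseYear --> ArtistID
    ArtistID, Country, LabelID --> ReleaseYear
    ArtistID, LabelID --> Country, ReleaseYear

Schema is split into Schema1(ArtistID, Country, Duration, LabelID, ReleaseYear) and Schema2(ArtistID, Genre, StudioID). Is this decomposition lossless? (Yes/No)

No

Common attributes: {ArtistID}; their closure is {ArtistID}.
Schema1 ⊄ {ArtistID} and Schema2 ⊄ {ArtistID}, so the split is lossy.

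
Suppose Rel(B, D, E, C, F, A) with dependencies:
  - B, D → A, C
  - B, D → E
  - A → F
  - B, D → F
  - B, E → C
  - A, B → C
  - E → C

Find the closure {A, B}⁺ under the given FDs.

Start with {A, B}.
A → F applies; add {F} → now {A, B, F}.
A, B → C applies; add {C} → now {A, B, C, F}.
No further FD applies.

{A, B, C, F}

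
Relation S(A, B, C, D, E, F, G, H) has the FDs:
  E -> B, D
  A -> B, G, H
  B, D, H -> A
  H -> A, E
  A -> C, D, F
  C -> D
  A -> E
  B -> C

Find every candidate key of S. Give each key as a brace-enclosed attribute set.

{A}⁺ = {A, B, C, D, E, F, G, H} — all of the relation — so {A} is a candidate key.
{H}⁺ = {A, B, C, D, E, F, G, H} — all of the relation — so {H} is a candidate key.
Any other superkey properly contains one of these, so there are no further candidate keys.

{A}, {H}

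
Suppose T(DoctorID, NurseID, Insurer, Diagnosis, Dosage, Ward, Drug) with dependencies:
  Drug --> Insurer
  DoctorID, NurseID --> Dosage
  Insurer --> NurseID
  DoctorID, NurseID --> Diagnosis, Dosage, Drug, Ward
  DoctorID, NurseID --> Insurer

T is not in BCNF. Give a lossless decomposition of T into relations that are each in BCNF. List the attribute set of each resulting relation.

{Diagnosis, DoctorID, Dosage, Drug, Ward}; {Drug, Insurer}; {Insurer, NurseID}

Candidate keys of the original relation: {DoctorID, Drug}, {DoctorID, Insurer}, {DoctorID, NurseID}.
{Diagnosis, DoctorID, Dosage, Drug, Insurer, NurseID, Ward}: {Drug} determines {Drug, Insurer, NurseID} here but is not a superkey — split on Drug --> Insurer, NurseID, giving {Drug, Insurer, NurseID} and {Diagnosis, DoctorID, Dosage, Drug, Ward}.
{Drug, Insurer, NurseID}: {Insurer} determines {Insurer, NurseID} here but is not a superkey — split on Insurer --> NurseID, giving {Insurer, NurseID} and {Drug, Insurer}.
{Insurer, NurseID} has no BCNF violation.
{Drug, Insurer} has no BCNF violation.
{Diagnosis, DoctorID, Dosage, Drug, Ward} has no BCNF violation.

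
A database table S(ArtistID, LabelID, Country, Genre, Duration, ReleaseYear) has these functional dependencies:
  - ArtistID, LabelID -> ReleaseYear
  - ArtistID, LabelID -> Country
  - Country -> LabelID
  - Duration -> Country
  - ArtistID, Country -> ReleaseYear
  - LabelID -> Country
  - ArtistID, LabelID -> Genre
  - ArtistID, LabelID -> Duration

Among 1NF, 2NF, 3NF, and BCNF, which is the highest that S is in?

Candidate keys: {ArtistID, Country}, {ArtistID, Duration}, {ArtistID, LabelID}. Prime attributes: {ArtistID, Country, Duration, LabelID}.
Country -> LabelID: {Country}⁺ = {Country, LabelID}, which is not all of the attributes, so the left side is not a superkey — BCNF is violated.
Its right-hand attributes {LabelID} are all prime, as are those of every other non-superkey FD — the relation is in 3NF.

3NF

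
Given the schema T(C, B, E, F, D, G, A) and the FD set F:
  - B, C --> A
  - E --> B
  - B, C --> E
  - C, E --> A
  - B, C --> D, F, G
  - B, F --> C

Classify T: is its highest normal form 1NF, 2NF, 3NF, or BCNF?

3NF

Candidate keys: {B, C}, {B, F}, {C, E}, {E, F}. Prime attributes: {B, C, E, F}.
E --> B breaks BCNF: {E}⁺ = {B, E}, so {E} is not a superkey.
Its right-hand attributes {B} are all prime, as are those of every other non-superkey FD — the relation is in 3NF.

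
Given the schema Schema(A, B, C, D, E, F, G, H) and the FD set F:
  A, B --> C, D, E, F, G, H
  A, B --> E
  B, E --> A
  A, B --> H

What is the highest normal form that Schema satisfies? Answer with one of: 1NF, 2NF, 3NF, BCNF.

BCNF

Candidate keys: {A, B}, {B, E}. Prime attributes: {A, B, E}.
The left-hand side of every FD is a superkey, so BCNF is satisfied.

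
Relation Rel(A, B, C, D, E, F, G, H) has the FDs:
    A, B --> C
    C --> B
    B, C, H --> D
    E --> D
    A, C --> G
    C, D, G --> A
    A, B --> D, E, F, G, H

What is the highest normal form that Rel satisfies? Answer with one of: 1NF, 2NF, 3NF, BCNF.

3NF

Candidate keys: {A, B}, {A, C}, {C, D, G}, {C, E, G}, {C, G, H}. Prime attributes: {A, B, C, D, E, G, H}.
C --> B breaks BCNF: {C}⁺ = {B, C}, so {C} is not a superkey.
But every attribute on its right side ({B}) is prime, and the same holds for every other non-superkey FD, so 3NF still holds.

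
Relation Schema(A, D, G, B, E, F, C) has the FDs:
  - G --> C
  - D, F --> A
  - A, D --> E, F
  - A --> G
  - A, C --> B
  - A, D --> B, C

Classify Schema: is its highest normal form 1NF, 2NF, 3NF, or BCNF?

1NF

Candidate keys: {A, D}, {D, F}. Prime attributes: {A, D, F}.
G --> C: {G}⁺ = {C, G}, which is not all of the attributes, so the left side is not a superkey — BCNF is violated.
G --> C has non-prime {C} on the right and a non-superkey on the left, so 3NF fails.
Since {A} ⊂ {A, D} and {A}⁺ ⊇ {B, C, G} with {B, C, G} non-prime, there is a partial dependency; 2NF fails.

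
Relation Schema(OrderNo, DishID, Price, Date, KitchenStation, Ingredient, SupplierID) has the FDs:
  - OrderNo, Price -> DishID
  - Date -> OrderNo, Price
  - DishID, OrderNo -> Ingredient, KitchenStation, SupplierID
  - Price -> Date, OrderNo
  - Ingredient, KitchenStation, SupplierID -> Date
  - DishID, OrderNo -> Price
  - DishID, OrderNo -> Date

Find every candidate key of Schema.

{Date}⁺ = {Date, DishID, Ingredient, KitchenStation, OrderNo, Price, SupplierID} — all of the relation — so {Date} is a candidate key.
{Price}⁺ = {Date, DishID, Ingredient, KitchenStation, OrderNo, Price, SupplierID} — all of the relation — so {Price} is a candidate key.
{DishID, OrderNo}⁺ = {Date, DishID, Ingredient, KitchenStation, OrderNo, Price, SupplierID} — all of the relation — so {DishID, OrderNo} is a candidate key.
{Ingredient, KitchenStation, SupplierID}⁺ = {Date, DishID, Ingredient, KitchenStation, OrderNo, Price, SupplierID} — all of the relation — so {Ingredient, KitchenStation, SupplierID} is a candidate key.
No proper subset of any of these is a key, and no other minimal superkey exists.

{Date}, {DishID, OrderNo}, {Ingredient, KitchenStation, SupplierID}, {Price}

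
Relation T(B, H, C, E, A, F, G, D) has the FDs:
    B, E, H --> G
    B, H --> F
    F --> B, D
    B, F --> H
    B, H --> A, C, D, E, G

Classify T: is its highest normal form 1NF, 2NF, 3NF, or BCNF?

Candidate keys: {B, H}, {F}. Prime attributes: {B, F, H}.
The left-hand side of every FD is a superkey, so BCNF is satisfied.

BCNF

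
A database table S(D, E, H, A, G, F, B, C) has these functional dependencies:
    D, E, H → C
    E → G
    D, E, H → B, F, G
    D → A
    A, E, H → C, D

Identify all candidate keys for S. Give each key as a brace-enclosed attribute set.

{A, E, H}, {D, E, H}

Attributes never on any right-hand side: {E, H} — every candidate key must contain all of them.
Closure of {A, E, H} is {A, B, C, D, E, F, G, H}, the whole schema; {A, E, H} is a candidate key.
Closure of {D, E, H} is {A, B, C, D, E, F, G, H}, the whole schema; {D, E, H} is a candidate key.
No proper subset of any of these is a key, and no other minimal superkey exists.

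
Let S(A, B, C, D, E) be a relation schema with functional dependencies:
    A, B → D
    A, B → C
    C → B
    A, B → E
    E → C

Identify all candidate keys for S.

Attributes never on any right-hand side: {A} — every candidate key must contain it.
{A, B} is a candidate key since {A, B}⁺ = {A, B, C, D, E} covers every attribute.
{A, C} is a candidate key since {A, C}⁺ = {A, B, C, D, E} covers every attribute.
{A, E} is a candidate key since {A, E}⁺ = {A, B, C, D, E} covers every attribute.
No proper subset of any of these is a key, and no other minimal superkey exists.

{A, B}, {A, C}, {A, E}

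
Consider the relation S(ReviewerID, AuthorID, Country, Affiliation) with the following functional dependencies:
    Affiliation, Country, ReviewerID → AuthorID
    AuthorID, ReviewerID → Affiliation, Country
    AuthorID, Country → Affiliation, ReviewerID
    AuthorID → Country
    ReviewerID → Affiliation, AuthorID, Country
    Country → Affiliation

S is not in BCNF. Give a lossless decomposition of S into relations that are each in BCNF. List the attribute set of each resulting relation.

{Affiliation, Country}; {AuthorID, Country, ReviewerID}

Candidate keys of the original relation: {AuthorID}, {ReviewerID}.
{Affiliation, AuthorID, Country, ReviewerID}: {Country} determines {Affiliation, Country} here but is not a superkey — split on Country → Affiliation, giving {Affiliation, Country} and {AuthorID, Country, ReviewerID}.
{Affiliation, Country} is in BCNF.
{AuthorID, Country, ReviewerID} is in BCNF.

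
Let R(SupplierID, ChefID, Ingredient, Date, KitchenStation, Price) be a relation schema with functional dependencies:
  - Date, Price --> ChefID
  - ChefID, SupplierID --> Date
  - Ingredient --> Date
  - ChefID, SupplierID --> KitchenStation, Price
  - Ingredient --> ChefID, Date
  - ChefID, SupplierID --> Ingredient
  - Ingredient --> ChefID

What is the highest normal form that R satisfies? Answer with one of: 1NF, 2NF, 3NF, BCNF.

3NF

Candidate keys: {ChefID, SupplierID}, {Date, Price, SupplierID}, {Ingredient, SupplierID}. Prime attributes: {ChefID, Date, Ingredient, Price, SupplierID}.
Date, Price --> ChefID: {Date, Price}⁺ = {ChefID, Date, Price}, which is not all of the attributes, so the left side is not a superkey — BCNF is violated.
Since {ChefID} ⊆ prime attributes and every other non-superkey FD also has a prime right side, the schema is in 3NF.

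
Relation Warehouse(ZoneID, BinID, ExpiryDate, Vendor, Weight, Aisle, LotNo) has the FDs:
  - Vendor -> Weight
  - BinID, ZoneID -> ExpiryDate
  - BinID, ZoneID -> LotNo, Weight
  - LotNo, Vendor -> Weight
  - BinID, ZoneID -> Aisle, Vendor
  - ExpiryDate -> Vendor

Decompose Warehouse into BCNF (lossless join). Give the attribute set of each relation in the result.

Candidate key of the original relation: {BinID, ZoneID}.
In {Aisle, BinID, ExpiryDate, LotNo, Vendor, Weight, ZoneID}, {Vendor} is not a superkey ({Vendor}⁺ restricted to this set is {Vendor, Weight}), so split on Vendor -> Weight into {Vendor, Weight} and {Aisle, BinID, ExpiryDate, LotNo, Vendor, ZoneID}.
{Vendor, Weight} has no BCNF violation.
In {Aisle, BinID, ExpiryDate, LotNo, Vendor, ZoneID}, {ExpiryDate} is not a superkey ({ExpiryDate}⁺ restricted to this set is {ExpiryDate, Vendor}), so split on ExpiryDate -> Vendor into {ExpiryDate, Vendor} and {Aisle, BinID, ExpiryDate, LotNo, ZoneID}.
{ExpiryDate, Vendor} has no BCNF violation.
{Aisle, BinID, ExpiryDate, LotNo, ZoneID} has no BCNF violation.

{Aisle, BinID, ExpiryDate, LotNo, ZoneID}; {ExpiryDate, Vendor}; {Vendor, Weight}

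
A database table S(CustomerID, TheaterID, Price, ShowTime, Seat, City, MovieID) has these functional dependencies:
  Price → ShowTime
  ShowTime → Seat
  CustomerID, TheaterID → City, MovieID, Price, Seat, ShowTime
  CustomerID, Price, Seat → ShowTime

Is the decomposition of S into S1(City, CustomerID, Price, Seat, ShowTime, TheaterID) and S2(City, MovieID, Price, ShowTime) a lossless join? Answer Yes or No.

S1 ∩ S2 = {City, Price, ShowTime}; its closure under F is {City, Price, Seat, ShowTime}.
The closure covers neither S1 nor S2 entirely; the join is not lossless.

No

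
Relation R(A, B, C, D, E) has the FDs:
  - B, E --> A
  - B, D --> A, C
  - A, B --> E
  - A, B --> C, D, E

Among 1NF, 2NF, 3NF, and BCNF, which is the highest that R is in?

Candidate keys: {A, B}, {B, D}, {B, E}. Prime attributes: {A, B, D, E}.
The left-hand side of every FD is a superkey, so BCNF is satisfied.

BCNF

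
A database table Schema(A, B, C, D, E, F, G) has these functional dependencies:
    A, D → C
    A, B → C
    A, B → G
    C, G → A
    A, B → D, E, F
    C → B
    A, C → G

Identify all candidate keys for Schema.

{A, B}, {A, C}, {A, D}, {C, G}

{A, B}⁺ = {A, B, C, D, E, F, G}, which is every attribute, so {A, B} is a candidate key.
{A, C}⁺ = {A, B, C, D, E, F, G}, which is every attribute, so {A, C} is a candidate key.
{A, D}⁺ = {A, B, C, D, E, F, G}, which is every attribute, so {A, D} is a candidate key.
{C, G}⁺ = {A, B, C, D, E, F, G}, which is every attribute, so {C, G} is a candidate key.
These are minimal and exhaustive — every other superkey contains one of them.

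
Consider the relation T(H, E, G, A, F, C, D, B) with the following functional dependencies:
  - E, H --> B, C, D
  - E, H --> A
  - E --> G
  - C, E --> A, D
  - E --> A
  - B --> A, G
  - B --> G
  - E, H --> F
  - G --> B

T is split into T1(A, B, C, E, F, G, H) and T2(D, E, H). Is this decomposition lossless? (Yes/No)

Common attributes: {E, H}; their closure is {A, B, C, D, E, F, G, H}.
T1 is contained in that closure, so T1 ∩ T2 --> T1 holds and the join is lossless.

Yes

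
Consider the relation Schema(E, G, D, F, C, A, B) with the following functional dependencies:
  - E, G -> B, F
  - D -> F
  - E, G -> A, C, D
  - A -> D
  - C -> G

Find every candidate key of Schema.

{C, E}, {E, G}

{E} never appears on the right of any FD, so every key must include it.
{C, E}⁺ = {A, B, C, D, E, F, G} — all of the relation — so {C, E} is a candidate key.
{E, G}⁺ = {A, B, C, D, E, F, G} — all of the relation — so {E, G} is a candidate key.
These are minimal and exhaustive — every other superkey contains one of them.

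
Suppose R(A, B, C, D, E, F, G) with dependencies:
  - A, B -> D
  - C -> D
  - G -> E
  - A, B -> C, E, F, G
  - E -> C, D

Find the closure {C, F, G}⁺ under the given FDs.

{C, D, E, F, G}

Start with {C, F, G}.
C -> D applies; add {D} → now {C, D, F, G}.
G -> E applies; add {E} → now {C, D, E, F, G}.
No further FD applies.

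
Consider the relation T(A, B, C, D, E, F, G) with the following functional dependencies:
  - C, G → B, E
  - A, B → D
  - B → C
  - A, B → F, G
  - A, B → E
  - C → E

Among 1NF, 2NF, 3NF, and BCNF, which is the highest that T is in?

Candidate keys: {A, B}, {A, C, G}. Prime attributes: {A, B, C, G}.
C, G → B, E breaks BCNF: {C, G}⁺ = {B, C, E, G}, so {C, G} is not a superkey.
C, G → B, E determines the non-prime attribute {E} from a non-superkey — 3NF is violated.
{B} is a proper subset of the key {A, B}, and {B}⁺ contains the non-prime attribute {E} — a partial dependency, so 2NF is violated.

1NF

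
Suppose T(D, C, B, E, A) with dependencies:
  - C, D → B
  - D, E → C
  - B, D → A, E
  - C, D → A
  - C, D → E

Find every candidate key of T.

Attributes never on any right-hand side: {D} — every candidate key must contain it.
{B, D}⁺ = {A, B, C, D, E} — all of the relation — so {B, D} is a candidate key.
{C, D}⁺ = {A, B, C, D, E} — all of the relation — so {C, D} is a candidate key.
{D, E}⁺ = {A, B, C, D, E} — all of the relation — so {D, E} is a candidate key.
No proper subset of any of these is a key, and no other minimal superkey exists.

{B, D}, {C, D}, {D, E}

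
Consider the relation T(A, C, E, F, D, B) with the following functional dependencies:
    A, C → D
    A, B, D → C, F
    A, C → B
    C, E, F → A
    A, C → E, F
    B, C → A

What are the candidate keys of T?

{A, B, D}, {A, C}, {B, C}, {C, E, F}

{A, C}⁺ = {A, B, C, D, E, F}, which is every attribute, so {A, C} is a candidate key.
{B, C}⁺ = {A, B, C, D, E, F}, which is every attribute, so {B, C} is a candidate key.
{A, B, D}⁺ = {A, B, C, D, E, F}, which is every attribute, so {A, B, D} is a candidate key.
{C, E, F}⁺ = {A, B, C, D, E, F}, which is every attribute, so {C, E, F} is a candidate key.
No proper subset of any of these is a key, and no other minimal superkey exists.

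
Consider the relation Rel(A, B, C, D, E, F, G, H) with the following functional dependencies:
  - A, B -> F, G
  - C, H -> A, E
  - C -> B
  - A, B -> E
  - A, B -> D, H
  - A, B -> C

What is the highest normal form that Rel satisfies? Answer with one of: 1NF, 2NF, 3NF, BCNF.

3NF

Candidate keys: {A, B}, {A, C}, {C, H}. Prime attributes: {A, B, C, H}.
C -> B: {C}⁺ = {B, C}, which is not all of the attributes, so the left side is not a superkey — BCNF is violated.
Its right-hand attributes {B} are all prime, as are those of every other non-superkey FD — the relation is in 3NF.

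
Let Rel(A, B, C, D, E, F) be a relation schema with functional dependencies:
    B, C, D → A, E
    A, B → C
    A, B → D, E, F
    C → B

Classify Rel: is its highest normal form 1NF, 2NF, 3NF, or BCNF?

Candidate keys: {A, B}, {A, C}, {C, D}. Prime attributes: {A, B, C, D}.
For C → B we have {C}⁺ = {B, C}; {C} is not a superkey, so BCNF fails.
Since {B} ⊆ prime attributes and every other non-superkey FD also has a prime right side, the schema is in 3NF.

3NF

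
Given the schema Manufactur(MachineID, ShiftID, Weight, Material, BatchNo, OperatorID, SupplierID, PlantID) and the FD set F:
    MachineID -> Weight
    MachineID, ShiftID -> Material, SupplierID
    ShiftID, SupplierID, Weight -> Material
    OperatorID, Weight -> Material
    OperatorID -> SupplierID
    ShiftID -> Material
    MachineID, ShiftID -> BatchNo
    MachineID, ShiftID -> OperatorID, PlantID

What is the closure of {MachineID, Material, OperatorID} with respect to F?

{MachineID, Material, OperatorID, SupplierID, Weight}

Start with {MachineID, Material, OperatorID}.
MachineID -> Weight applies; add {Weight} → now {MachineID, Material, OperatorID, Weight}.
OperatorID -> SupplierID applies; add {SupplierID} → now {MachineID, Material, OperatorID, SupplierID, Weight}.
No further FD applies.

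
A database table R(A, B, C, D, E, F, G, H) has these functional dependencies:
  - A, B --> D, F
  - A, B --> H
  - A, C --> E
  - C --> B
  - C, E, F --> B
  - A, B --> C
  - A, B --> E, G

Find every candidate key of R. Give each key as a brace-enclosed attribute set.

{A} never appears on the right of any FD, so every key must include it.
Closure of {A, B} is {A, B, C, D, E, F, G, H}, the whole schema; {A, B} is a candidate key.
Closure of {A, C} is {A, B, C, D, E, F, G, H}, the whole schema; {A, C} is a candidate key.
Any other superkey properly contains one of these, so there are no further candidate keys.

{A, B}, {A, C}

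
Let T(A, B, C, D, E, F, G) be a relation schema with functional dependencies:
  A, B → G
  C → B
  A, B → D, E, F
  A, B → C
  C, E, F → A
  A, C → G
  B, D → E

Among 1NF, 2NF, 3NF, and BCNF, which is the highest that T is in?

3NF

Candidate keys: {A, B}, {A, C}, {C, D, F}, {C, E, F}. Prime attributes: {A, B, C, D, E, F}.
C → B: {C}⁺ = {B, C}, which is not all of the attributes, so the left side is not a superkey — BCNF is violated.
Its right-hand attributes {B} are all prime, as are those of every other non-superkey FD — the relation is in 3NF.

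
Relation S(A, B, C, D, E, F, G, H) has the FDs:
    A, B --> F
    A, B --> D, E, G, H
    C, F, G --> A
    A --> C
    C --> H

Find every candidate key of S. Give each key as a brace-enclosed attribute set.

{B} never appears on the right of any FD, so every key must include it.
{A, B} is a candidate key since {A, B}⁺ = {A, B, C, D, E, F, G, H} covers every attribute.
{B, C, F, G} is a candidate key since {B, C, F, G}⁺ = {A, B, C, D, E, F, G, H} covers every attribute.
Any other superkey properly contains one of these, so there are no further candidate keys.

{A, B}, {B, C, F, G}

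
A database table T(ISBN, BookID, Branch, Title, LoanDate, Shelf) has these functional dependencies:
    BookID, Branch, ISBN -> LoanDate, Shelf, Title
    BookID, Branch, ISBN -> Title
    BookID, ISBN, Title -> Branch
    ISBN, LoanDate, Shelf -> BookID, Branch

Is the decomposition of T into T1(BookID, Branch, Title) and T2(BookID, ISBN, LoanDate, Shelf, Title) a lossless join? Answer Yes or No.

No

Common attributes: {BookID, Title}; their closure is {BookID, Title}.
T1 ⊄ {BookID, Title} and T2 ⊄ {BookID, Title}, so the split is lossy.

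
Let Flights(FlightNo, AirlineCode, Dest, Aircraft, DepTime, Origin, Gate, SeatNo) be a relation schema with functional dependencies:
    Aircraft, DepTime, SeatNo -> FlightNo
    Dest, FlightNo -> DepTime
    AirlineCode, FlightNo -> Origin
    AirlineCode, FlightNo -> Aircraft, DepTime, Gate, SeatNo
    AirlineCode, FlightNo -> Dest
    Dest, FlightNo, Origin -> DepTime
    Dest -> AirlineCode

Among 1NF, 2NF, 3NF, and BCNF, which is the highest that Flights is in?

Candidate keys: {Aircraft, AirlineCode, DepTime, SeatNo}, {Aircraft, DepTime, Dest, SeatNo}, {AirlineCode, FlightNo}, {Dest, FlightNo}. Prime attributes: {Aircraft, AirlineCode, DepTime, Dest, FlightNo, SeatNo}.
For Aircraft, DepTime, SeatNo -> FlightNo we have {Aircraft, DepTime, SeatNo}⁺ = {Aircraft, DepTime, FlightNo, SeatNo}; {Aircraft, DepTime, SeatNo} is not a superkey, so BCNF fails.
Since {FlightNo} ⊆ prime attributes and every other non-superkey FD also has a prime right side, the schema is in 3NF.

3NF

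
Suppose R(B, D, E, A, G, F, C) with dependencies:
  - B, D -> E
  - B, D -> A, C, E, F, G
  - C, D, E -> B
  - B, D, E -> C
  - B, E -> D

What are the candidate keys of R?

{B, D} is a candidate key since {B, D}⁺ = {A, B, C, D, E, F, G} covers every attribute.
{B, E} is a candidate key since {B, E}⁺ = {A, B, C, D, E, F, G} covers every attribute.
{C, D, E} is a candidate key since {C, D, E}⁺ = {A, B, C, D, E, F, G} covers every attribute.
No proper subset of any of these is a key, and no other minimal superkey exists.

{B, D}, {B, E}, {C, D, E}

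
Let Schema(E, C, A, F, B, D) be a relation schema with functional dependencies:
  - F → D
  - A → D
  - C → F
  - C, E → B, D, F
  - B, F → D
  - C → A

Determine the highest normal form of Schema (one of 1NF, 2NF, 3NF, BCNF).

Candidate key: {C, E}. Prime attributes: {C, E}.
For F → D we have {F}⁺ = {D, F}; {F} is not a superkey, so BCNF fails.
F → D has non-prime {D} on the right and a non-superkey on the left, so 3NF fails.
{C} is a proper subset of the key {C, E}, and {C}⁺ contains the non-prime attributes {A, D, F} — a partial dependency, so 2NF is violated.

1NF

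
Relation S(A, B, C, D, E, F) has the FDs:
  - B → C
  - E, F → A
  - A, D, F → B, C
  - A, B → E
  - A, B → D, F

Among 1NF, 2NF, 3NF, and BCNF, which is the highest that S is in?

Candidate keys: {A, B}, {A, D, F}, {B, E, F}, {D, E, F}. Prime attributes: {A, B, D, E, F}.
For B → C we have {B}⁺ = {B, C}; {B} is not a superkey, so BCNF fails.
B → C determines the non-prime attribute {C} from a non-superkey — 3NF is violated.
The proper key subset {B} of {A, B} determines non-prime {C}, so the relation is not even in 2NF.

1NF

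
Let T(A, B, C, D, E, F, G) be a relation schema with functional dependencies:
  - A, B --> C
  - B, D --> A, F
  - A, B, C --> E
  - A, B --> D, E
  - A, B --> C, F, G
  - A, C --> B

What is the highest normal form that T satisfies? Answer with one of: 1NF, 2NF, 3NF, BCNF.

Candidate keys: {A, B}, {A, C}, {B, D}. Prime attributes: {A, B, C, D}.
The left-hand side of every FD is a superkey, so BCNF is satisfied.

BCNF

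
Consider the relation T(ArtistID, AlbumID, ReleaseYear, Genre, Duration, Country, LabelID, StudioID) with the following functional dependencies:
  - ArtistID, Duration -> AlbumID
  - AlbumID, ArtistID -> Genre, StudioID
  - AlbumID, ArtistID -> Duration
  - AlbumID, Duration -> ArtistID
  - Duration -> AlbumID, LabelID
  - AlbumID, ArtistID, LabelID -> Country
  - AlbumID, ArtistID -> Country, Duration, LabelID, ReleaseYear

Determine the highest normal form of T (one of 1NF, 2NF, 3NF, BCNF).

Candidate keys: {AlbumID, ArtistID}, {Duration}. Prime attributes: {AlbumID, ArtistID, Duration}.
The left-hand side of every FD is a superkey, so BCNF is satisfied.

BCNF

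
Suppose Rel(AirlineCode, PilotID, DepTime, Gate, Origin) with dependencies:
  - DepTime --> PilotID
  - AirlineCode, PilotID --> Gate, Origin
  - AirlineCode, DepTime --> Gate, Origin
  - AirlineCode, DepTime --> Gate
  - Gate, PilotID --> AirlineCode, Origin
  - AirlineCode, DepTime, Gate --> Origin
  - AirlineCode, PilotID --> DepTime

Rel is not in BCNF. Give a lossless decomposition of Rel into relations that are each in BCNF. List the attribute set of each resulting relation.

Candidate keys of the original relation: {AirlineCode, DepTime}, {AirlineCode, PilotID}, {DepTime, Gate}, {Gate, PilotID}.
Within {AirlineCode, DepTime, Gate, Origin, PilotID}: {DepTime}⁺ ∩ {AirlineCode, DepTime, Gate, Origin, PilotID} = {DepTime, PilotID}, not the whole set, so DepTime --> PilotID violates BCNF; decompose into {DepTime, PilotID} and {AirlineCode, DepTime, Gate, Origin}.
{DepTime, PilotID} is in BCNF.
{AirlineCode, DepTime, Gate, Origin} is in BCNF.

{AirlineCode, DepTime, Gate, Origin}; {DepTime, PilotID}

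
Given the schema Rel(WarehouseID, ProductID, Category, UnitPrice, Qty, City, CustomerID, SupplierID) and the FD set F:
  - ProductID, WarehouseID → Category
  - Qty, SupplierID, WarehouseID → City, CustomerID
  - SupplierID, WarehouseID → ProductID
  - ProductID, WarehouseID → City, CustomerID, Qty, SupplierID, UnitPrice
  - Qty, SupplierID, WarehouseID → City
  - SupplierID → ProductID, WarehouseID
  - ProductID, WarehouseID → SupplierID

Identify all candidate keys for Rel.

{SupplierID} is a candidate key since {SupplierID}⁺ = {Category, City, CustomerID, ProductID, Qty, SupplierID, UnitPrice, WarehouseID} covers every attribute.
{ProductID, WarehouseID} is a candidate key since {ProductID, WarehouseID}⁺ = {Category, City, CustomerID, ProductID, Qty, SupplierID, UnitPrice, WarehouseID} covers every attribute.
These are minimal and exhaustive — every other superkey contains one of them.

{ProductID, WarehouseID}, {SupplierID}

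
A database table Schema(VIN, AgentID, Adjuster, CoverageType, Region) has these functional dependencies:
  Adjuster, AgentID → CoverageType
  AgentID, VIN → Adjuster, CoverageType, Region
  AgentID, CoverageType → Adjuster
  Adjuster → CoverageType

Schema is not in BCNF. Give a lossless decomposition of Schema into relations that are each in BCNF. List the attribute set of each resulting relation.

Candidate key of the original relation: {AgentID, VIN}.
{Adjuster, AgentID, CoverageType, Region, VIN}: {Adjuster, AgentID} determines {Adjuster, AgentID, CoverageType} here but is not a superkey — split on Adjuster, AgentID → CoverageType, giving {Adjuster, AgentID, CoverageType} and {Adjuster, AgentID, Region, VIN}.
{Adjuster, AgentID, CoverageType}: {Adjuster} determines {Adjuster, CoverageType} here but is not a superkey — split on Adjuster → CoverageType, giving {Adjuster, CoverageType} and {Adjuster, AgentID}.
{Adjuster, CoverageType} has no BCNF violation.
{Adjuster, AgentID} has no BCNF violation.
{Adjuster, AgentID, Region, VIN} has no BCNF violation.

{Adjuster, AgentID, Region, VIN}; {Adjuster, CoverageType}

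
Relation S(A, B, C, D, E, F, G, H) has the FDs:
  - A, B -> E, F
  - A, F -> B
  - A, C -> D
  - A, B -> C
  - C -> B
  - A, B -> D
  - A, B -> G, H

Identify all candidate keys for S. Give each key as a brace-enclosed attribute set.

{A, B}, {A, C}, {A, F}

No FD produces {A}, so it must be in every candidate key.
Closure of {A, B} is {A, B, C, D, E, F, G, H}, the whole schema; {A, B} is a candidate key.
Closure of {A, C} is {A, B, C, D, E, F, G, H}, the whole schema; {A, C} is a candidate key.
Closure of {A, F} is {A, B, C, D, E, F, G, H}, the whole schema; {A, F} is a candidate key.
These are minimal and exhaustive — every other superkey contains one of them.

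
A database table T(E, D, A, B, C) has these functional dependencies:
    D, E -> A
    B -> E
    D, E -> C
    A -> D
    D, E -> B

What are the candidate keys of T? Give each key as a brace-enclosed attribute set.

{A, B} is a candidate key since {A, B}⁺ = {A, B, C, D, E} covers every attribute.
{A, E} is a candidate key since {A, E}⁺ = {A, B, C, D, E} covers every attribute.
{B, D} is a candidate key since {B, D}⁺ = {A, B, C, D, E} covers every attribute.
{D, E} is a candidate key since {D, E}⁺ = {A, B, C, D, E} covers every attribute.
No proper subset of any of these is a key, and no other minimal superkey exists.

{A, B}, {A, E}, {B, D}, {D, E}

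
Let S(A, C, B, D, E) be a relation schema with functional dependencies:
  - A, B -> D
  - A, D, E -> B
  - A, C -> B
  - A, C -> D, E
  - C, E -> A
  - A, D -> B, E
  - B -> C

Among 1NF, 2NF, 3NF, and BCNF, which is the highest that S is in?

Candidate keys: {A, B}, {A, C}, {A, D}, {B, E}, {C, E}. Prime attributes: {A, B, C, D, E}.
B -> C: {B}⁺ = {B, C}, which is not all of the attributes, so the left side is not a superkey — BCNF is violated.
But every attribute on its right side ({C}) is prime, and the same holds for every other non-superkey FD, so 3NF still holds.

3NF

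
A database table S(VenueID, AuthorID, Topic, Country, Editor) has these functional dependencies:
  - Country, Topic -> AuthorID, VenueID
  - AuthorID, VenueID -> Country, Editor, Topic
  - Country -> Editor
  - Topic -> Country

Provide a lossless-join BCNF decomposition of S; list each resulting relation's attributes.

Candidate keys of the original relation: {AuthorID, VenueID}, {Topic}.
In {AuthorID, Country, Editor, Topic, VenueID}, {Country} is not a superkey ({Country}⁺ restricted to this set is {Country, Editor}), so split on Country -> Editor into {Country, Editor} and {AuthorID, Country, Topic, VenueID}.
{Country, Editor} is in BCNF.
{AuthorID, Country, Topic, VenueID} is in BCNF.

{AuthorID, Country, Topic, VenueID}; {Country, Editor}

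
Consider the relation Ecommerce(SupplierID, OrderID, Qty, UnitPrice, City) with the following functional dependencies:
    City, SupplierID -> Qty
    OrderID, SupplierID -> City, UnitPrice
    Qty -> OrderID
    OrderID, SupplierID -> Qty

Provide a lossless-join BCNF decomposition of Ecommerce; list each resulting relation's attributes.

{City, Qty, SupplierID, UnitPrice}; {OrderID, Qty}

Candidate keys of the original relation: {City, SupplierID}, {OrderID, SupplierID}, {Qty, SupplierID}.
Within {City, OrderID, Qty, SupplierID, UnitPrice}: {Qty}⁺ ∩ {City, OrderID, Qty, SupplierID, UnitPrice} = {OrderID, Qty}, not the whole set, so Qty -> OrderID violates BCNF; decompose into {OrderID, Qty} and {City, Qty, SupplierID, UnitPrice}.
{OrderID, Qty}: every determinant is a superkey — BCNF.
{City, Qty, SupplierID, UnitPrice}: every determinant is a superkey — BCNF.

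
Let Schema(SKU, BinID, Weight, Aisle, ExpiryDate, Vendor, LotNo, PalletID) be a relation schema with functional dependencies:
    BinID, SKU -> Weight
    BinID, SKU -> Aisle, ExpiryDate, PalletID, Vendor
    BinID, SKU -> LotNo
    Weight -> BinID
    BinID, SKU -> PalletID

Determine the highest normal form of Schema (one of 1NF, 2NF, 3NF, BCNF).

Candidate keys: {BinID, SKU}, {SKU, Weight}. Prime attributes: {BinID, SKU, Weight}.
Weight -> BinID: {Weight}⁺ = {BinID, Weight}, which is not all of the attributes, so the left side is not a superkey — BCNF is violated.
But every attribute on its right side ({BinID}) is prime, and the same holds for every other non-superkey FD, so 3NF still holds.

3NF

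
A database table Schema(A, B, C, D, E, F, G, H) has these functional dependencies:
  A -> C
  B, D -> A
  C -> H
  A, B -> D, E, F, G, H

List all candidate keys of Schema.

{A, B}, {B, D}

No FD produces {B}, so it must be in every candidate key.
{A, B} is a candidate key since {A, B}⁺ = {A, B, C, D, E, F, G, H} covers every attribute.
{B, D} is a candidate key since {B, D}⁺ = {A, B, C, D, E, F, G, H} covers every attribute.
Any other superkey properly contains one of these, so there are no further candidate keys.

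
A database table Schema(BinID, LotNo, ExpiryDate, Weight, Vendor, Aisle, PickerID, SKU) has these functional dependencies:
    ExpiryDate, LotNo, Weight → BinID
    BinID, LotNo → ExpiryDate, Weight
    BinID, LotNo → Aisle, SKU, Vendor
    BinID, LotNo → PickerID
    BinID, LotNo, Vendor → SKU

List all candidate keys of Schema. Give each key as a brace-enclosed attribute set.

{BinID, LotNo}, {ExpiryDate, LotNo, Weight}

No FD produces {LotNo}, so it must be in every candidate key.
{BinID, LotNo} is a candidate key since {BinID, LotNo}⁺ = {Aisle, BinID, ExpiryDate, LotNo, PickerID, SKU, Vendor, Weight} covers every attribute.
{ExpiryDate, LotNo, Weight} is a candidate key since {ExpiryDate, LotNo, Weight}⁺ = {Aisle, BinID, ExpiryDate, LotNo, PickerID, SKU, Vendor, Weight} covers every attribute.
These are minimal and exhaustive — every other superkey contains one of them.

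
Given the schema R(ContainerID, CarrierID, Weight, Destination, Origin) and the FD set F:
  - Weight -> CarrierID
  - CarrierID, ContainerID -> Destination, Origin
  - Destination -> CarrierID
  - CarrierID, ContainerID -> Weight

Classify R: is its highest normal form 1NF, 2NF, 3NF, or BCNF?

3NF

Candidate keys: {CarrierID, ContainerID}, {ContainerID, Destination}, {ContainerID, Weight}. Prime attributes: {CarrierID, ContainerID, Destination, Weight}.
Weight -> CarrierID: {Weight}⁺ = {CarrierID, Weight}, which is not all of the attributes, so the left side is not a superkey — BCNF is violated.
But every attribute on its right side ({CarrierID}) is prime, and the same holds for every other non-superkey FD, so 3NF still holds.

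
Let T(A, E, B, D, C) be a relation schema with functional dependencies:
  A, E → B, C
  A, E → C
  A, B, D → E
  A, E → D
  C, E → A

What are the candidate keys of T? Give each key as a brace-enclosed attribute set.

{A, B, D}, {A, E}, {C, E}

{A, E}⁺ = {A, B, C, D, E}, which is every attribute, so {A, E} is a candidate key.
{C, E}⁺ = {A, B, C, D, E}, which is every attribute, so {C, E} is a candidate key.
{A, B, D}⁺ = {A, B, C, D, E}, which is every attribute, so {A, B, D} is a candidate key.
These are minimal and exhaustive — every other superkey contains one of them.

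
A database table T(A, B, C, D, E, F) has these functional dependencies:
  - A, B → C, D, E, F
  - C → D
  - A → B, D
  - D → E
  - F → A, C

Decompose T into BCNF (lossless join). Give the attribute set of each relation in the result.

Candidate keys of the original relation: {A}, {F}.
{A, B, C, D, E, F}: {C} determines {C, D, E} here but is not a superkey — split on C → D, E, giving {C, D, E} and {A, B, C, F}.
{C, D, E}: {D} determines {D, E} here but is not a superkey — split on D → E, giving {D, E} and {C, D}.
{D, E} is in BCNF.
{C, D} is in BCNF.
{A, B, C, F} is in BCNF.

{A, B, C, F}; {C, D}; {D, E}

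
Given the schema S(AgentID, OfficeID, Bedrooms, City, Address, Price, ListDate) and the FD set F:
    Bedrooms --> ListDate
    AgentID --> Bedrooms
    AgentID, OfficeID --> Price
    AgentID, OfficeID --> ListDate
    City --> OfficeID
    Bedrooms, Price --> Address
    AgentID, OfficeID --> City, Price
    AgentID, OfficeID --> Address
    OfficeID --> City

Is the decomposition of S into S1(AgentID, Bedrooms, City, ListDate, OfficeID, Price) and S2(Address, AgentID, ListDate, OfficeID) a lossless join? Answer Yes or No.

Common attributes: {AgentID, ListDate, OfficeID}; their closure is {Address, AgentID, Bedrooms, City, ListDate, OfficeID, Price}.
S1 is contained in that closure, so S1 ∩ S2 --> S1 holds and the join is lossless.

Yes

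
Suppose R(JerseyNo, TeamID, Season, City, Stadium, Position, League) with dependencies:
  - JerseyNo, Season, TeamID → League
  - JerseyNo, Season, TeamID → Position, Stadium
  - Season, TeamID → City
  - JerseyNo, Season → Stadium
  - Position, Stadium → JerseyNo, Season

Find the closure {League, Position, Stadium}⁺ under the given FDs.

{JerseyNo, League, Position, Season, Stadium}

Start with {League, Position, Stadium}.
Position, Stadium → JerseyNo, Season applies; add {JerseyNo, Season} → now {JerseyNo, League, Position, Season, Stadium}.
No further FD applies.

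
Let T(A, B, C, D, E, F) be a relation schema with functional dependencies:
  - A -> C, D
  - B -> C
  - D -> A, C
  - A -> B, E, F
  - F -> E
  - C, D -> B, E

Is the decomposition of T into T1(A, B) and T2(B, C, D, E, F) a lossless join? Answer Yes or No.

T1 ∩ T2 = {B}; its closure under F is {B, C}.
The closure covers neither T1 nor T2 entirely; the join is not lossless.

No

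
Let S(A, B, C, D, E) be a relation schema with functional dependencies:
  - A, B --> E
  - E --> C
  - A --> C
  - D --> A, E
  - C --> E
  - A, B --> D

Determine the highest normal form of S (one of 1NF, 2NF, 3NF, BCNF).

1NF

Candidate keys: {A, B}, {B, D}. Prime attributes: {A, B, D}.
E --> C breaks BCNF: {E}⁺ = {C, E}, so {E} is not a superkey.
E --> C determines the non-prime attribute {C} from a non-superkey — 3NF is violated.
The proper key subset {A} of {A, B} determines non-prime {C, E}, so the relation is not even in 2NF.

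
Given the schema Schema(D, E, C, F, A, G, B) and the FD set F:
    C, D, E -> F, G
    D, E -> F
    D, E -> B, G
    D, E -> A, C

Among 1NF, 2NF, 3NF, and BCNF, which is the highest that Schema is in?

Candidate key: {D, E}. Prime attributes: {D, E}.
The left-hand side of every FD is a superkey, so BCNF is satisfied.

BCNF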